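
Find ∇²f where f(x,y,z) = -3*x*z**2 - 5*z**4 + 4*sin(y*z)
-6*x - 4*y**2*sin(y*z) - 4*z**2*sin(y*z) - 60*z**2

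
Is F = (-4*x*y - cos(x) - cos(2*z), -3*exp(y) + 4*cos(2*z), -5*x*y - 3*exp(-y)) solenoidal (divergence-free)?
No, ∇·F = -4*y - 3*exp(y) + sin(x)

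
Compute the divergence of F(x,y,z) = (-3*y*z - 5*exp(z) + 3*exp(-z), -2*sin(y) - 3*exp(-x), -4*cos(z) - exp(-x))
4*sin(z) - 2*cos(y)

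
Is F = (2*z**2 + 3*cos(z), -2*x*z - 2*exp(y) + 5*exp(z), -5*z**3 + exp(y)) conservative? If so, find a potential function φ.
No, ∇×F = (2*x + exp(y) - 5*exp(z), 4*z - 3*sin(z), -2*z) ≠ 0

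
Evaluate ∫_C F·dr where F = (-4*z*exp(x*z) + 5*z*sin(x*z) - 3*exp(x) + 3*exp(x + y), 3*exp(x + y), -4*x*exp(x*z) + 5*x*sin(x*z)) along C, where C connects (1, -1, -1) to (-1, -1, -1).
-3 - E + exp(-1) + 3*exp(-2)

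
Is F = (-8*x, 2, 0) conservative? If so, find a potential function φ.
Yes, F is conservative. φ = -4*x**2 + 2*y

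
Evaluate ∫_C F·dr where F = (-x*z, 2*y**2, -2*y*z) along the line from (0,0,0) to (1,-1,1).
-1/3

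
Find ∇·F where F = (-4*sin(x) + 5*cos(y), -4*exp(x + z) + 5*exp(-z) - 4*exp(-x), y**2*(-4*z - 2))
-4*y**2 - 4*cos(x)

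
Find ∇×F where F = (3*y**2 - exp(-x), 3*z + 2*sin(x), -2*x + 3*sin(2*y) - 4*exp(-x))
(6*cos(2*y) - 3, 2 - 4*exp(-x), -6*y + 2*cos(x))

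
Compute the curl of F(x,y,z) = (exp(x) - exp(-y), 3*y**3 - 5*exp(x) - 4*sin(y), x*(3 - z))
(0, z - 3, -5*exp(x) - exp(-y))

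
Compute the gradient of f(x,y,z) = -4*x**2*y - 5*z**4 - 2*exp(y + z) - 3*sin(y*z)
(-8*x*y, -4*x**2 - 3*z*cos(y*z) - 2*exp(y + z), -3*y*cos(y*z) - 20*z**3 - 2*exp(y + z))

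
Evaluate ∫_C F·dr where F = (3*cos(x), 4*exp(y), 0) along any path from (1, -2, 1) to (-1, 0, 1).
-6*sin(1) - 4*exp(-2) + 4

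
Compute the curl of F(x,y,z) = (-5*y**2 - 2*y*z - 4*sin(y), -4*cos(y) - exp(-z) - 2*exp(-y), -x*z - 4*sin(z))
(-exp(-z), -2*y + z, 10*y + 2*z + 4*cos(y))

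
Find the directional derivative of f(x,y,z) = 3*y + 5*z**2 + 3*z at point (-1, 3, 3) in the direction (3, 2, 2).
72*sqrt(17)/17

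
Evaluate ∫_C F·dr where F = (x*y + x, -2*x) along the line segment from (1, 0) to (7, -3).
3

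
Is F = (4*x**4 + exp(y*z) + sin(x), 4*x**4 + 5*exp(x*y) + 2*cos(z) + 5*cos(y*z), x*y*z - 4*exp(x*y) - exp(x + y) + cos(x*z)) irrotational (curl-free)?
No, ∇×F = (x*z - 4*x*exp(x*y) + 5*y*sin(y*z) - exp(x + y) + 2*sin(z), -y*z + 4*y*exp(x*y) + y*exp(y*z) + z*sin(x*z) + exp(x + y), 16*x**3 + 5*y*exp(x*y) - z*exp(y*z))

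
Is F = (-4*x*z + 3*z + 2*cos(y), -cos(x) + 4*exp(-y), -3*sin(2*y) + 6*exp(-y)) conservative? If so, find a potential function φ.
No, ∇×F = (-6*cos(2*y) - 6*exp(-y), 3 - 4*x, sin(x) + 2*sin(y)) ≠ 0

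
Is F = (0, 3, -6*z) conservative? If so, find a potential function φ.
Yes, F is conservative. φ = 3*y - 3*z**2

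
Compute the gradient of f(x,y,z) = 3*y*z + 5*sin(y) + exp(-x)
(-exp(-x), 3*z + 5*cos(y), 3*y)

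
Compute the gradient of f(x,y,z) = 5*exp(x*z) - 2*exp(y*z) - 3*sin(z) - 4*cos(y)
(5*z*exp(x*z), -2*z*exp(y*z) + 4*sin(y), 5*x*exp(x*z) - 2*y*exp(y*z) - 3*cos(z))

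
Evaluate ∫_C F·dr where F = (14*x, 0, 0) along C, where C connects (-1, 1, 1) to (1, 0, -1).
0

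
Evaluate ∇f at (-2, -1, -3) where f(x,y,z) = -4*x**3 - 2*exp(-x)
(-48 + 2*exp(2), 0, 0)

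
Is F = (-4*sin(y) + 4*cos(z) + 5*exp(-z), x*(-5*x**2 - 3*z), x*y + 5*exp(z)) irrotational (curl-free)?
No, ∇×F = (4*x, -y - 4*sin(z) - 5*exp(-z), -15*x**2 - 3*z + 4*cos(y))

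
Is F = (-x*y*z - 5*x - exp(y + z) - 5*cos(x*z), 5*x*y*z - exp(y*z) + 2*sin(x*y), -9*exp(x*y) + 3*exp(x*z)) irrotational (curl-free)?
No, ∇×F = (-5*x*y - 9*x*exp(x*y) + y*exp(y*z), -x*y + 5*x*sin(x*z) + 9*y*exp(x*y) - 3*z*exp(x*z) - exp(y + z), x*z + 5*y*z + 2*y*cos(x*y) + exp(y + z))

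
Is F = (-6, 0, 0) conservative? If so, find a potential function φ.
Yes, F is conservative. φ = -6*x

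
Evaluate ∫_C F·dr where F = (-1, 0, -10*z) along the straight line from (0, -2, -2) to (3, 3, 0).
17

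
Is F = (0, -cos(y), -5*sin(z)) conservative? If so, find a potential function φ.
Yes, F is conservative. φ = -sin(y) + 5*cos(z)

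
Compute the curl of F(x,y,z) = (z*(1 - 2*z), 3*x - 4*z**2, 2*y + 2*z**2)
(8*z + 2, 1 - 4*z, 3)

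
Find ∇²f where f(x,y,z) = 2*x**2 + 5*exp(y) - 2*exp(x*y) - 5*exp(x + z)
-2*x**2*exp(x*y) - 2*y**2*exp(x*y) + 5*exp(y) - 10*exp(x + z) + 4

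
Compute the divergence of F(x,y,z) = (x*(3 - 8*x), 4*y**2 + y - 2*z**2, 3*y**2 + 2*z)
-16*x + 8*y + 6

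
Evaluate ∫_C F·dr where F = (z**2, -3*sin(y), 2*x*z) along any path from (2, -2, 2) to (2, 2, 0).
-8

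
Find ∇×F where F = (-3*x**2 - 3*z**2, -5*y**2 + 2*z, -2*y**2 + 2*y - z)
(-4*y, -6*z, 0)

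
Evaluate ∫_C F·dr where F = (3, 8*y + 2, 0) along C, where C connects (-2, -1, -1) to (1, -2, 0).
19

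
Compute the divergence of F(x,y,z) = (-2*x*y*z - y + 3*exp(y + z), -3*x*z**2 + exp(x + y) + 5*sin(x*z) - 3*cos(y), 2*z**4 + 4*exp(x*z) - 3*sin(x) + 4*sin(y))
4*x*exp(x*z) - 2*y*z + 8*z**3 + exp(x + y) + 3*sin(y)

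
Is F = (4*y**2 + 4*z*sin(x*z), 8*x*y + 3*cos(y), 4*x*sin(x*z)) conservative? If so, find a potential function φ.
Yes, F is conservative. φ = 4*x*y**2 + 3*sin(y) - 4*cos(x*z)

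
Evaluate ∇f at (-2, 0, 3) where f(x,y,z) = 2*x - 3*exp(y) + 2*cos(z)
(2, -3, -2*sin(3))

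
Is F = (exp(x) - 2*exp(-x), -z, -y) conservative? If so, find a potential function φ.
Yes, F is conservative. φ = -y*z + exp(x) + 2*exp(-x)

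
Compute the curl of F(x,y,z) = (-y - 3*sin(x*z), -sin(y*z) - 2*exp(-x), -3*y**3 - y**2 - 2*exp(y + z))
(-9*y**2 + y*cos(y*z) - 2*y - 2*exp(y + z), -3*x*cos(x*z), 1 + 2*exp(-x))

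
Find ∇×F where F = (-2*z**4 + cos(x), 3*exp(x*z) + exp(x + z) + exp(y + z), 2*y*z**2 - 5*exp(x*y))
(-5*x*exp(x*y) - 3*x*exp(x*z) + 2*z**2 - exp(x + z) - exp(y + z), 5*y*exp(x*y) - 8*z**3, 3*z*exp(x*z) + exp(x + z))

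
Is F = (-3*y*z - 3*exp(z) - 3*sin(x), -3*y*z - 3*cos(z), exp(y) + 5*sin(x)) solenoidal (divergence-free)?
No, ∇·F = -3*z - 3*cos(x)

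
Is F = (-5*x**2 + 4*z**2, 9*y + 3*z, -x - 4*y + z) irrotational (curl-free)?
No, ∇×F = (-7, 8*z + 1, 0)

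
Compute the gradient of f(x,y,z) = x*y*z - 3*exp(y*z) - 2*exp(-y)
(y*z, x*z - 3*z*exp(y*z) + 2*exp(-y), y*(x - 3*exp(y*z)))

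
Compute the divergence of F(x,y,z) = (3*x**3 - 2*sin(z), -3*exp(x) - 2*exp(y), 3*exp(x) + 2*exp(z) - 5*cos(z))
9*x**2 - 2*exp(y) + 2*exp(z) + 5*sin(z)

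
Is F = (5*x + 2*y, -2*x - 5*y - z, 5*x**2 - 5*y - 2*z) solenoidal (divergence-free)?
No, ∇·F = -2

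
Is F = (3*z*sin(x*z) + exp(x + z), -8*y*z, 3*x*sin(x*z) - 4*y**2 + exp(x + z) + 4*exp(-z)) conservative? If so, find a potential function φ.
Yes, F is conservative. φ = -4*y**2*z + exp(x + z) - 3*cos(x*z) - 4*exp(-z)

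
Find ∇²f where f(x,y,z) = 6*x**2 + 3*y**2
18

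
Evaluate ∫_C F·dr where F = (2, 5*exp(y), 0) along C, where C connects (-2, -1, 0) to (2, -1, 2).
8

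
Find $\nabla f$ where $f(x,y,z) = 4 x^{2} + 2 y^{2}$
(8*x, 4*y, 0)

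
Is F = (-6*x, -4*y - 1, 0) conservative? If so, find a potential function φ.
Yes, F is conservative. φ = -3*x**2 - 2*y**2 - y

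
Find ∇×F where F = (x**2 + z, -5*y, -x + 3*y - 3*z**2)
(3, 2, 0)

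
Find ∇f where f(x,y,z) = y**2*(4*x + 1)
(4*y**2, 2*y*(4*x + 1), 0)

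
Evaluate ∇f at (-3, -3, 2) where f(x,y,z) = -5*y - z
(0, -5, -1)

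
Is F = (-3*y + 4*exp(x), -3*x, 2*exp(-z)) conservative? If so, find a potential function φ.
Yes, F is conservative. φ = -3*x*y + 4*exp(x) - 2*exp(-z)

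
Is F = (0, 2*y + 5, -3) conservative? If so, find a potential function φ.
Yes, F is conservative. φ = y**2 + 5*y - 3*z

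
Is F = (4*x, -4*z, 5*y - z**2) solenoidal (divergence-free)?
No, ∇·F = 4 - 2*z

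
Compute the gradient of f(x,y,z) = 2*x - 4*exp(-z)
(2, 0, 4*exp(-z))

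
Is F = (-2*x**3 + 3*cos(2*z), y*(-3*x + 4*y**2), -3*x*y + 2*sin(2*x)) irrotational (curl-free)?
No, ∇×F = (-3*x, 3*y - 6*sin(2*z) - 4*cos(2*x), -3*y)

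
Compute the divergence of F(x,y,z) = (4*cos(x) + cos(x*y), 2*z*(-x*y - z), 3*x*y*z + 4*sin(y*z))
3*x*y - 2*x*z - y*sin(x*y) + 4*y*cos(y*z) - 4*sin(x)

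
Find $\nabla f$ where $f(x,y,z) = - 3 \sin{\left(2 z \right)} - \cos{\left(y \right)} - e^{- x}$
(exp(-x), sin(y), -6*cos(2*z))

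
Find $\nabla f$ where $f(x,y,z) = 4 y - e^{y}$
(0, 4 - exp(y), 0)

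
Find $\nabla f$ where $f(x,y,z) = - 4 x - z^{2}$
(-4, 0, -2*z)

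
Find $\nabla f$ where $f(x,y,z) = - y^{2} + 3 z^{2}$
(0, -2*y, 6*z)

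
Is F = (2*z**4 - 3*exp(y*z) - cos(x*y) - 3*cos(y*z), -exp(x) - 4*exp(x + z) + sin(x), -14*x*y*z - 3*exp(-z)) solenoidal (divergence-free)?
No, ∇·F = -14*x*y + y*sin(x*y) + 3*exp(-z)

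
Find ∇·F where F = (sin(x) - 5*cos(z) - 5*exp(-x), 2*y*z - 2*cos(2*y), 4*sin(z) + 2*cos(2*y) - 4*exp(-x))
2*z + 4*sin(2*y) + cos(x) + 4*cos(z) + 5*exp(-x)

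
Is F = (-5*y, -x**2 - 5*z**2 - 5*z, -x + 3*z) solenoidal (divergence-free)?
No, ∇·F = 3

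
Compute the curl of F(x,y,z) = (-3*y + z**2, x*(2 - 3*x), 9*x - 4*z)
(0, 2*z - 9, 5 - 6*x)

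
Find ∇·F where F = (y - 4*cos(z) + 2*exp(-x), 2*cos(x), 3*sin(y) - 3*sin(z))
-3*cos(z) - 2*exp(-x)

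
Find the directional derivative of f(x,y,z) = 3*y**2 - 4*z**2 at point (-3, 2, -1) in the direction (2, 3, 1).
22*sqrt(14)/7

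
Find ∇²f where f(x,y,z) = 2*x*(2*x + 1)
8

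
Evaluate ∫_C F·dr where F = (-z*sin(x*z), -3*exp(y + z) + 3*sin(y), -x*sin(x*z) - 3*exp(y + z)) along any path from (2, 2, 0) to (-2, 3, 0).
-3*exp(3) + 3*cos(2) - 3*cos(3) + 3*exp(2)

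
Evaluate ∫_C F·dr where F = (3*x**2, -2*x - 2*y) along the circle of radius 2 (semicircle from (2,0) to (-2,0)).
-16 - 4*pi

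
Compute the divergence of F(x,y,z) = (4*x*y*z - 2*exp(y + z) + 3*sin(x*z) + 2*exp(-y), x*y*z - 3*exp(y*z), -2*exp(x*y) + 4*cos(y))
z*(x + 4*y - 3*exp(y*z) + 3*cos(x*z))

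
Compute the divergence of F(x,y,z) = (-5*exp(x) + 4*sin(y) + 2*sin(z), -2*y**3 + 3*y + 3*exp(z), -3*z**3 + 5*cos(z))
-6*y**2 - 9*z**2 - 5*exp(x) - 5*sin(z) + 3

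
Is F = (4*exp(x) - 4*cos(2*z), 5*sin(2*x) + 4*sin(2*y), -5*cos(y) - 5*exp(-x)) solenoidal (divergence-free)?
No, ∇·F = 4*exp(x) + 8*cos(2*y)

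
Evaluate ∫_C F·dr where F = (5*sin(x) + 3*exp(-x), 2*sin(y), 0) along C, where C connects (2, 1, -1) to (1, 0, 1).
5*cos(2) - 2 - 3*cos(1) - 3*exp(-1) + 3*exp(-2)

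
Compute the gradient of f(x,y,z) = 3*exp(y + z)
(0, 3*exp(y + z), 3*exp(y + z))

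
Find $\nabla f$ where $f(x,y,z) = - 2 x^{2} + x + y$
(1 - 4*x, 1, 0)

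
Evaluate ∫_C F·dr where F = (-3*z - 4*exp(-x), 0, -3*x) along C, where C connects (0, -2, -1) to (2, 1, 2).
-16 + 4*exp(-2)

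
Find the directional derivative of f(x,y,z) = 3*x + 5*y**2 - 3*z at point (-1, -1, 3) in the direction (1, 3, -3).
-18*sqrt(19)/19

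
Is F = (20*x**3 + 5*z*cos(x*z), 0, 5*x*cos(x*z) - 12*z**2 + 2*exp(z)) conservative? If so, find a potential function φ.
Yes, F is conservative. φ = 5*x**4 - 4*z**3 + 2*exp(z) + 5*sin(x*z)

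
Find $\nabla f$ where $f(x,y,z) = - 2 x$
(-2, 0, 0)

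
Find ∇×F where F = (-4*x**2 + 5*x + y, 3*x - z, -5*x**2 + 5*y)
(6, 10*x, 2)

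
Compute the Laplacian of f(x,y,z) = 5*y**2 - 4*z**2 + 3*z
2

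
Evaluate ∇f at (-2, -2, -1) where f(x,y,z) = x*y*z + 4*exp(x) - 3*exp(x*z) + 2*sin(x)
(-sinh(2) + 2*cos(2) + 2 + 7*cosh(2), 2, 4 + 6*exp(2))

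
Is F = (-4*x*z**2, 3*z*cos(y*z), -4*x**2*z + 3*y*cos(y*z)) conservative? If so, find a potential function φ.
Yes, F is conservative. φ = -2*x**2*z**2 + 3*sin(y*z)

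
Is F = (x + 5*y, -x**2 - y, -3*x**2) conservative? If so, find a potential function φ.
No, ∇×F = (0, 6*x, -2*x - 5) ≠ 0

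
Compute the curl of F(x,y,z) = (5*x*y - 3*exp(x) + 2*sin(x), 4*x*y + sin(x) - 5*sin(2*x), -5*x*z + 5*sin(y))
(5*cos(y), 5*z, -5*x + 4*y + cos(x) - 10*cos(2*x))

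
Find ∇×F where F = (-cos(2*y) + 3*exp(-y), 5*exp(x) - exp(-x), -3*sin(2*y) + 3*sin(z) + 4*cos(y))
(-4*sin(y) - 6*cos(2*y), 0, 5*exp(x) - 2*sin(2*y) + 3*exp(-y) + exp(-x))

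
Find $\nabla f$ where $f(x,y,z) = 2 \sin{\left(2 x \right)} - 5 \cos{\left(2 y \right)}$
(4*cos(2*x), 10*sin(2*y), 0)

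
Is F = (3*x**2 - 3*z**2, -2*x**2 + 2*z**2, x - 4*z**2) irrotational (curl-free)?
No, ∇×F = (-4*z, -6*z - 1, -4*x)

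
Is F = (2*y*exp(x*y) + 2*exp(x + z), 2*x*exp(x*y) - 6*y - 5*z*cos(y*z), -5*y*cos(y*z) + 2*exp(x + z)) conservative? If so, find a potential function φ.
Yes, F is conservative. φ = -3*y**2 + 2*exp(x*y) + 2*exp(x + z) - 5*sin(y*z)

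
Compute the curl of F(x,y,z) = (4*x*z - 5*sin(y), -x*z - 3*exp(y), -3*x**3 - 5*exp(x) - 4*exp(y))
(x - 4*exp(y), 9*x**2 + 4*x + 5*exp(x), -z + 5*cos(y))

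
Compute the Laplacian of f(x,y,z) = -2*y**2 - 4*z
-4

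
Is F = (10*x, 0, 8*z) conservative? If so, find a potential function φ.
Yes, F is conservative. φ = 5*x**2 + 4*z**2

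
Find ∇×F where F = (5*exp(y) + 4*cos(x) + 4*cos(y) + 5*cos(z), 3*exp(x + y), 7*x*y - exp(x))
(7*x, -7*y + exp(x) - 5*sin(z), -5*exp(y) + 3*exp(x + y) + 4*sin(y))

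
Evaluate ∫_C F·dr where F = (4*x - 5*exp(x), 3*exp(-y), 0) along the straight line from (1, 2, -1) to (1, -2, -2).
-6*sinh(2)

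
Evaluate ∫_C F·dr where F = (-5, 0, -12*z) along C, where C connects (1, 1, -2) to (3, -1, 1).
8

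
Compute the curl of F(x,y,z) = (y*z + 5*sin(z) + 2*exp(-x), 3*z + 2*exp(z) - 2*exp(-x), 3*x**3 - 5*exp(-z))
(-2*exp(z) - 3, -9*x**2 + y + 5*cos(z), -z + 2*exp(-x))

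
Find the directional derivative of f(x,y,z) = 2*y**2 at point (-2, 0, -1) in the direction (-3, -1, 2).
0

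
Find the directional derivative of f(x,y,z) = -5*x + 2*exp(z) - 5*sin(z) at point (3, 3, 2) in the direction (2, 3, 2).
2*sqrt(17)*(-5 - 5*cos(2) + 2*exp(2))/17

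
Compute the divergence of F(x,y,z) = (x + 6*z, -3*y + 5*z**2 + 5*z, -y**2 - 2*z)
-4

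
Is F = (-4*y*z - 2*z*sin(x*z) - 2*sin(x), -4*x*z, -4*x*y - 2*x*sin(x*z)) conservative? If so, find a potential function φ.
Yes, F is conservative. φ = -4*x*y*z + 2*cos(x) + 2*cos(x*z)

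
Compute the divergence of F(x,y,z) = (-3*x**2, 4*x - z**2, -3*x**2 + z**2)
-6*x + 2*z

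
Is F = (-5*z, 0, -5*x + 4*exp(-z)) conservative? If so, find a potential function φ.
Yes, F is conservative. φ = -5*x*z - 4*exp(-z)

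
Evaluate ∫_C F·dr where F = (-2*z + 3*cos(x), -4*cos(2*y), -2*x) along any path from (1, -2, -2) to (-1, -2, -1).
-6 - 6*sin(1)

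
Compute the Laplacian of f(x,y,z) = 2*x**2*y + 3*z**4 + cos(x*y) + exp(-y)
-x**2*cos(x*y) - y**2*cos(x*y) + 4*y + 36*z**2 + exp(-y)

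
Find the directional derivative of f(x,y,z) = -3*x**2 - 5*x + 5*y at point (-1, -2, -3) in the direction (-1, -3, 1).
-16*sqrt(11)/11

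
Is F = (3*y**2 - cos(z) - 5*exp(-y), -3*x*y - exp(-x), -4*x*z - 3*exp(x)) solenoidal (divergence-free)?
No, ∇·F = -7*x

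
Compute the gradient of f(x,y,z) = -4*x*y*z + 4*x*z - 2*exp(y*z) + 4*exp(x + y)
(-4*y*z + 4*z + 4*exp(x + y), -4*x*z - 2*z*exp(y*z) + 4*exp(x + y), -4*x*y + 4*x - 2*y*exp(y*z))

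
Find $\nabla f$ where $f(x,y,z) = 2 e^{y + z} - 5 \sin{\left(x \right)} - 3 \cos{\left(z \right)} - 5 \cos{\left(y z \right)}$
(-5*cos(x), 5*z*sin(y*z) + 2*exp(y + z), 5*y*sin(y*z) + 2*exp(y + z) + 3*sin(z))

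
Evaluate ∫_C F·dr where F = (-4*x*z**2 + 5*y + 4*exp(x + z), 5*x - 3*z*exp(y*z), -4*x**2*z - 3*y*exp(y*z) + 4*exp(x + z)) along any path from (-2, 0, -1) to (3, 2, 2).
-3*exp(4) - 31 - 4*exp(-3) + 4*exp(5)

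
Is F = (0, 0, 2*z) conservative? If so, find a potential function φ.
Yes, F is conservative. φ = z**2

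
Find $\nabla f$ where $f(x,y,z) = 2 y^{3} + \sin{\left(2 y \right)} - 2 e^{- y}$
(0, 6*y**2 + 2*cos(2*y) + 2*exp(-y), 0)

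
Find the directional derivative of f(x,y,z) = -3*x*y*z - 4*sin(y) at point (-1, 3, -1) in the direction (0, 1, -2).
-sqrt(5)*(4*cos(3) + 21)/5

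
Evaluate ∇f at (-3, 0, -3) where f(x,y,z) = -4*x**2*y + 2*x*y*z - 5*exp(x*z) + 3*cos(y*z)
(15*exp(9), -18, 15*exp(9))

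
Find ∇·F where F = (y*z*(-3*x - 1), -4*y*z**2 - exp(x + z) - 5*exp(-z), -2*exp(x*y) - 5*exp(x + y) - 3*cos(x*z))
3*x*sin(x*z) - 3*y*z - 4*z**2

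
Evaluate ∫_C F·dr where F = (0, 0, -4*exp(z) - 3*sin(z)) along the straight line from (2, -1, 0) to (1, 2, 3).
-4*exp(3) + 3*cos(3) + 1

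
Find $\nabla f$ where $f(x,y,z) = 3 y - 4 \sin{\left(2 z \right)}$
(0, 3, -8*cos(2*z))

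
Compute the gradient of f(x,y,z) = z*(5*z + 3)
(0, 0, 10*z + 3)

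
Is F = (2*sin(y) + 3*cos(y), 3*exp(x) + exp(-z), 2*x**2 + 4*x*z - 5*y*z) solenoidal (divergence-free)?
No, ∇·F = 4*x - 5*y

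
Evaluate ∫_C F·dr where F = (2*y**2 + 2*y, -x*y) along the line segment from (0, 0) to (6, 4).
56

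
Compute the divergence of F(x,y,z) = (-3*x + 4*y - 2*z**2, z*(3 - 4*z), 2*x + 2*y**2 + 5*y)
-3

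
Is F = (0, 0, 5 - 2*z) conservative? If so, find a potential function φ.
Yes, F is conservative. φ = z*(5 - z)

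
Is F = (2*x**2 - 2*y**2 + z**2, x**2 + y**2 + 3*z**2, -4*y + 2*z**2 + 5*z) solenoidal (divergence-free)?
No, ∇·F = 4*x + 2*y + 4*z + 5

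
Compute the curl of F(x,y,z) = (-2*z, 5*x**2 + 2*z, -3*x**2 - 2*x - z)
(-2, 6*x, 10*x)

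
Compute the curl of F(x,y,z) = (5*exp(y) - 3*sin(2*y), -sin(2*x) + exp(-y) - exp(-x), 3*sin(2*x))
(0, -6*cos(2*x), -5*exp(y) - 2*cos(2*x) + 6*cos(2*y) + exp(-x))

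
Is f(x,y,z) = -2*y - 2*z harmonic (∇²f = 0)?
Yes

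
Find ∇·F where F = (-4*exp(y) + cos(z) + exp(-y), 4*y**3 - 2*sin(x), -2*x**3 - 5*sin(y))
12*y**2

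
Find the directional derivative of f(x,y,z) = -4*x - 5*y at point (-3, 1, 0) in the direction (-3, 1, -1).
7*sqrt(11)/11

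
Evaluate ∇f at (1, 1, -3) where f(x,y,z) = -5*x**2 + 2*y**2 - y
(-10, 3, 0)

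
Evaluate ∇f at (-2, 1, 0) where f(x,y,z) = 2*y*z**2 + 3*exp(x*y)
(3*exp(-2), -6*exp(-2), 0)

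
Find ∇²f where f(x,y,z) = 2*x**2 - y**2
2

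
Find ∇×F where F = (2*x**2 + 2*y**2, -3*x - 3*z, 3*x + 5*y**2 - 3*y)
(10*y, -3, -4*y - 3)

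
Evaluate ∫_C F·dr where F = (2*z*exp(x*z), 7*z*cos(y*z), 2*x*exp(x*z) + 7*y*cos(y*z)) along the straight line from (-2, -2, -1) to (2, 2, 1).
0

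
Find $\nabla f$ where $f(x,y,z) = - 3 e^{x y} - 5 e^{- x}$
(-3*y*exp(x*y) + 5*exp(-x), -3*x*exp(x*y), 0)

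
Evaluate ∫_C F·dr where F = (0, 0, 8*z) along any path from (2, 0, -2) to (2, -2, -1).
-12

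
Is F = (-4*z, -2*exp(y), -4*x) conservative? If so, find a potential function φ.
Yes, F is conservative. φ = -4*x*z - 2*exp(y)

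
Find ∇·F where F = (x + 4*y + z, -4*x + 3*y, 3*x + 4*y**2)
4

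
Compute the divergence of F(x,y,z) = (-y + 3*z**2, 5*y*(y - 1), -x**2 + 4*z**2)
10*y + 8*z - 5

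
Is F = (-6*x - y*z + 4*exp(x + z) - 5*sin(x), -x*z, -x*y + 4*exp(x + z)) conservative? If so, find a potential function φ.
Yes, F is conservative. φ = -3*x**2 - x*y*z + 4*exp(x + z) + 5*cos(x)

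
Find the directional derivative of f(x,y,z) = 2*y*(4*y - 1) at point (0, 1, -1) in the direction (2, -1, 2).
-14/3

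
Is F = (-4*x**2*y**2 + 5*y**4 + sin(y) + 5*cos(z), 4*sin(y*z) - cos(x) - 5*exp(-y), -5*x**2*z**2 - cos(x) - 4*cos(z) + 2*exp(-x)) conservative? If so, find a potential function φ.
No, ∇×F = (-4*y*cos(y*z), 10*x*z**2 - sin(x) - 5*sin(z) + 2*exp(-x), 8*x**2*y - 20*y**3 + sin(x) - cos(y)) ≠ 0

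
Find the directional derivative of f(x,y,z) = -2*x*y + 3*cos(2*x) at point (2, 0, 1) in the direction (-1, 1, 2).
sqrt(6)*(sin(4) - 2/3)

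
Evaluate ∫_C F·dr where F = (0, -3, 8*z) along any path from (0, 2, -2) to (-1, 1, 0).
-13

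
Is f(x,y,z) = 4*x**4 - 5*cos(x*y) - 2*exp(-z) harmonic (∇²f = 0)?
No, ∇²f = 5*x**2*cos(x*y) + 48*x**2 + 5*y**2*cos(x*y) - 2*exp(-z)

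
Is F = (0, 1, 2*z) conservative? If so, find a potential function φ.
Yes, F is conservative. φ = y + z**2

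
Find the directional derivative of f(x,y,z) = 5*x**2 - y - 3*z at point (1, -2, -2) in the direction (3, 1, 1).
26*sqrt(11)/11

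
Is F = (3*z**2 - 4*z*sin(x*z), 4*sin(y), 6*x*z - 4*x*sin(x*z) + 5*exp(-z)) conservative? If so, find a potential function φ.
Yes, F is conservative. φ = 3*x*z**2 - 4*cos(y) + 4*cos(x*z) - 5*exp(-z)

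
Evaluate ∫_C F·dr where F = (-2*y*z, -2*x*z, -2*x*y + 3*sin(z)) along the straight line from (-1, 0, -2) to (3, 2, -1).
-3*cos(1) + 3*cos(2) + 12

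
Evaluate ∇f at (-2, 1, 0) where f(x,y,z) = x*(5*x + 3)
(-17, 0, 0)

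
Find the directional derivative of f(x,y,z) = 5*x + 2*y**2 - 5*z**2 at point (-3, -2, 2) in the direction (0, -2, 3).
-44*sqrt(13)/13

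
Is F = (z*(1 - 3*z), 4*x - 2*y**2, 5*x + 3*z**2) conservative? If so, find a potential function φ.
No, ∇×F = (0, -6*z - 4, 4) ≠ 0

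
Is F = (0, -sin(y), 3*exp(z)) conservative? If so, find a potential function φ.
Yes, F is conservative. φ = 3*exp(z) + cos(y)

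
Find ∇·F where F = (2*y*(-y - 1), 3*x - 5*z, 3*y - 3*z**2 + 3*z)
3 - 6*z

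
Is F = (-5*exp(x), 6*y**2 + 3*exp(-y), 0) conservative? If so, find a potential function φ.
Yes, F is conservative. φ = 2*y**3 - 5*exp(x) - 3*exp(-y)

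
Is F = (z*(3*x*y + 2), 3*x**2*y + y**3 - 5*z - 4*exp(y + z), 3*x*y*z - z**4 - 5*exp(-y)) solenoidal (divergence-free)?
No, ∇·F = 3*x**2 + 3*x*y + 3*y**2 + 3*y*z - 4*z**3 - 4*exp(y + z)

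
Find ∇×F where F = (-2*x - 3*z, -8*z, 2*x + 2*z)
(8, -5, 0)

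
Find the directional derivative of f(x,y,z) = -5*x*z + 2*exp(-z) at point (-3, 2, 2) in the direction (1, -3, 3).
sqrt(19)*(-6 + 35*exp(2))*exp(-2)/19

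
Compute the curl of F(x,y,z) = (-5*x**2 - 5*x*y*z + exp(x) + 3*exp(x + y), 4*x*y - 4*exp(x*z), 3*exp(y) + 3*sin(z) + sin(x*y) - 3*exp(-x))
(4*x*exp(x*z) + x*cos(x*y) + 3*exp(y), -5*x*y - y*cos(x*y) - 3*exp(-x), 5*x*z + 4*y - 4*z*exp(x*z) - 3*exp(x + y))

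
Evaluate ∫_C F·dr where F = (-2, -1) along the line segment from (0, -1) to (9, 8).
-27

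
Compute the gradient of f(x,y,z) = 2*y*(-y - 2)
(0, -4*y - 4, 0)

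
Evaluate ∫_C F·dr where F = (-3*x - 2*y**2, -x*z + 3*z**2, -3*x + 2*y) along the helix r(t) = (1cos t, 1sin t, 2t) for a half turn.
-24*pi - pi**2/2 + 32/3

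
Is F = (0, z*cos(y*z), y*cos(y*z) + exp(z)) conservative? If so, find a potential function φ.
Yes, F is conservative. φ = exp(z) + sin(y*z)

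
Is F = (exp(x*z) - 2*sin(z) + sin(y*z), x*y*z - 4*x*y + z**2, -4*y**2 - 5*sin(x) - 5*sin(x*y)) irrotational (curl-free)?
No, ∇×F = (-x*y - 5*x*cos(x*y) - 8*y - 2*z, x*exp(x*z) + 5*y*cos(x*y) + y*cos(y*z) + 5*cos(x) - 2*cos(z), y*z - 4*y - z*cos(y*z))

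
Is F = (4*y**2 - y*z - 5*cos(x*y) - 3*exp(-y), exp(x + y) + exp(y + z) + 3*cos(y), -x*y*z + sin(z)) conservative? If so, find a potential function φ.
No, ∇×F = (-x*z - exp(y + z), y*(z - 1), -5*x*sin(x*y) - 8*y + z + exp(x + y) - 3*exp(-y)) ≠ 0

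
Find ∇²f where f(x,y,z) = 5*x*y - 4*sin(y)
4*sin(y)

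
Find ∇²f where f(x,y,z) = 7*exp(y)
7*exp(y)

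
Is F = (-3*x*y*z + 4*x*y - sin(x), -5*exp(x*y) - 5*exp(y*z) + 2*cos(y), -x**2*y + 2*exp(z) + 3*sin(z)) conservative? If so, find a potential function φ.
No, ∇×F = (-x**2 + 5*y*exp(y*z), -x*y, 3*x*z - 4*x - 5*y*exp(x*y)) ≠ 0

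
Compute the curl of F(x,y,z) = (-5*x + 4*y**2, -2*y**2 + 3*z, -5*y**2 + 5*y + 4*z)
(2 - 10*y, 0, -8*y)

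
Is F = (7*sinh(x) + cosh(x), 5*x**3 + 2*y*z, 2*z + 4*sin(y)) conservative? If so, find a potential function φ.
No, ∇×F = (-2*y + 4*cos(y), 0, 15*x**2) ≠ 0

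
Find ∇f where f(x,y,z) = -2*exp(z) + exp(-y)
(0, -exp(-y), -2*exp(z))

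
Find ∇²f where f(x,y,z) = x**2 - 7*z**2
-12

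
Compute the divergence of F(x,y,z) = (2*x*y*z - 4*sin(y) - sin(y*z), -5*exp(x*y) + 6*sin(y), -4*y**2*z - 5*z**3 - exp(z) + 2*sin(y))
-5*x*exp(x*y) - 4*y**2 + 2*y*z - 15*z**2 - exp(z) + 6*cos(y)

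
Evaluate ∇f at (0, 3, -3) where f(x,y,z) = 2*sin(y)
(0, 2*cos(3), 0)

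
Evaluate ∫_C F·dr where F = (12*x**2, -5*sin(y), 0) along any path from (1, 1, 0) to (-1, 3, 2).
-8 + 5*cos(3) - 5*cos(1)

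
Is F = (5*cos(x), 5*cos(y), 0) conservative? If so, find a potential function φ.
Yes, F is conservative. φ = 5*sin(x) + 5*sin(y)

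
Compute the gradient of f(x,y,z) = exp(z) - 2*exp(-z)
(0, 0, exp(z) + 2*exp(-z))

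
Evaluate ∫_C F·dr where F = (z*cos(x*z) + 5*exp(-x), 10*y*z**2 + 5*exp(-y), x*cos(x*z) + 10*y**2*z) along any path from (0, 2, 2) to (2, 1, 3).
-30 - 5*exp(-1) + sin(6)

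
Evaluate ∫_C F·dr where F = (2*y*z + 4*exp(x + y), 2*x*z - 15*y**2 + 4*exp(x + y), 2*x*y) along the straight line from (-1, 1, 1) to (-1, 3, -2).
-120 + 4*exp(2)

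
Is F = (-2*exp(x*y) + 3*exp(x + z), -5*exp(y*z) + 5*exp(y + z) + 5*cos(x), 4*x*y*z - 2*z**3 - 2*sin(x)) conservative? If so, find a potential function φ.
No, ∇×F = (4*x*z + 5*y*exp(y*z) - 5*exp(y + z), -4*y*z + 3*exp(x + z) + 2*cos(x), 2*x*exp(x*y) - 5*sin(x)) ≠ 0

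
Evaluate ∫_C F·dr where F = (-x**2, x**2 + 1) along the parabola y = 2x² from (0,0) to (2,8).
64/3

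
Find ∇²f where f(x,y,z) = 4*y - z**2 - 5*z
-2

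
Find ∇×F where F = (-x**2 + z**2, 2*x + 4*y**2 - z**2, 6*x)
(2*z, 2*z - 6, 2)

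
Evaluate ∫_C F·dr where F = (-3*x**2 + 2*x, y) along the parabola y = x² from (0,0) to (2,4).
4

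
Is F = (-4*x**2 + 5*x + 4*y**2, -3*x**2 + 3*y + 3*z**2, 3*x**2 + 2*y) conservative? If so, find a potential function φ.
No, ∇×F = (2 - 6*z, -6*x, -6*x - 8*y) ≠ 0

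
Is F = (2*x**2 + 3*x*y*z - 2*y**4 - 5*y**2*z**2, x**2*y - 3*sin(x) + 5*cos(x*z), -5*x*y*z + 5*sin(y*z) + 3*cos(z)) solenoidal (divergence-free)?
No, ∇·F = x**2 - 5*x*y + 4*x + 3*y*z + 5*y*cos(y*z) - 3*sin(z)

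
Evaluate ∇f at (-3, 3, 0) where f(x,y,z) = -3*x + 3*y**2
(-3, 18, 0)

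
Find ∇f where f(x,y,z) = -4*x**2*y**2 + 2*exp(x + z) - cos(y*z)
(-8*x*y**2 + 2*exp(x + z), -8*x**2*y + z*sin(y*z), y*sin(y*z) + 2*exp(x + z))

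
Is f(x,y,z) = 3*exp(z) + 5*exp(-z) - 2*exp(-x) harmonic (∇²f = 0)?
No, ∇²f = 3*exp(z) + 5*exp(-z) - 2*exp(-x)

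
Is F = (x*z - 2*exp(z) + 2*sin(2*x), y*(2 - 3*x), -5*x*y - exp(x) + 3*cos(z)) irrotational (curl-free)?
No, ∇×F = (-5*x, x + 5*y + exp(x) - 2*exp(z), -3*y)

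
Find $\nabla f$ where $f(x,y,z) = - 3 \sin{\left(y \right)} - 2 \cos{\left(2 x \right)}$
(4*sin(2*x), -3*cos(y), 0)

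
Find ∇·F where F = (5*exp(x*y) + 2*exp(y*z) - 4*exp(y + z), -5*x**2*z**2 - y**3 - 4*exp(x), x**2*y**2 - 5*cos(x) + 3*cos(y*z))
y*(-3*y + 5*exp(x*y) - 3*sin(y*z))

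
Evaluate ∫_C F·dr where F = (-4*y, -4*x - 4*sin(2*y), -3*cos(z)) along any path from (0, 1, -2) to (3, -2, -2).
2*cos(4) - 2*cos(2) + 24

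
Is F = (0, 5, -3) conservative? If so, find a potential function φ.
Yes, F is conservative. φ = 5*y - 3*z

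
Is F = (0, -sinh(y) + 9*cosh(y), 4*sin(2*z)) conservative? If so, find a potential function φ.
Yes, F is conservative. φ = -2*cos(2*z) + 9*sinh(y) - cosh(y)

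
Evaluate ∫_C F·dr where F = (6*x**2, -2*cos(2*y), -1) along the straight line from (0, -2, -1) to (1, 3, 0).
-sin(6) - sin(4) + 1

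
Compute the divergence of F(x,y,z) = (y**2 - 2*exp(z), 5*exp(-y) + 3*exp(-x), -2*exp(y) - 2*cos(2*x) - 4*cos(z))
4*sin(z) - 5*exp(-y)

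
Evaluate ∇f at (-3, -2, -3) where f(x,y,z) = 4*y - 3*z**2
(0, 4, 18)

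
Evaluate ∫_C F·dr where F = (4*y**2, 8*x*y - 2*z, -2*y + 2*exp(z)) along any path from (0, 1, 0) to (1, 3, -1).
2*exp(-1) + 40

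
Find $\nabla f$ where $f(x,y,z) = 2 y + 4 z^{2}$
(0, 2, 8*z)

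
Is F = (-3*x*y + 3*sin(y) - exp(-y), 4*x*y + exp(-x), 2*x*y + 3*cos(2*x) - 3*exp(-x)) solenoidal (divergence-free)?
No, ∇·F = 4*x - 3*y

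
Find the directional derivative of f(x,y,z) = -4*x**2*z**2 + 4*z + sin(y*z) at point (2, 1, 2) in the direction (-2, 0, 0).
64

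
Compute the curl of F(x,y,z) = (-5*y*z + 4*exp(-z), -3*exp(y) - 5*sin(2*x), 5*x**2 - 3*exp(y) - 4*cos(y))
(-3*exp(y) + 4*sin(y), -10*x - 5*y - 4*exp(-z), 5*z - 10*cos(2*x))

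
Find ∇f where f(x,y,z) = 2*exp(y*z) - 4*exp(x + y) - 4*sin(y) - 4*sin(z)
(-4*exp(x + y), 2*z*exp(y*z) - 4*exp(x + y) - 4*cos(y), 2*y*exp(y*z) - 4*cos(z))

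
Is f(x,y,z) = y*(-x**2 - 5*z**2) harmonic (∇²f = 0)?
No, ∇²f = -12*y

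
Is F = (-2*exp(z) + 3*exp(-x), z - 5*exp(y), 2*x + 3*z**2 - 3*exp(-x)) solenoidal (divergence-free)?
No, ∇·F = 6*z - 5*exp(y) - 3*exp(-x)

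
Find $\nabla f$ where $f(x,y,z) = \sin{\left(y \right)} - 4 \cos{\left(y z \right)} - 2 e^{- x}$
(2*exp(-x), 4*z*sin(y*z) + cos(y), 4*y*sin(y*z))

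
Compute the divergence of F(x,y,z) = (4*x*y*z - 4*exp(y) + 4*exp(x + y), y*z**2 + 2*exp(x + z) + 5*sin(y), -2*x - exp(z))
4*y*z + z**2 - exp(z) + 4*exp(x + y) + 5*cos(y)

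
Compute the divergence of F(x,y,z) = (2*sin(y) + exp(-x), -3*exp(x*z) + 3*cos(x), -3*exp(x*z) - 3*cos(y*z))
-3*x*exp(x*z) + 3*y*sin(y*z) - exp(-x)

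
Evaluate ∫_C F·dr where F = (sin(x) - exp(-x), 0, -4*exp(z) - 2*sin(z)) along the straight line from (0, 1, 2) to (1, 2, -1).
-3*exp(-1) + cos(1) - 2*cos(2) + 4*exp(2)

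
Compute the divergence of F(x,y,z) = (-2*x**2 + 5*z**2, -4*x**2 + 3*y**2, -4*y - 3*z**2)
-4*x + 6*y - 6*z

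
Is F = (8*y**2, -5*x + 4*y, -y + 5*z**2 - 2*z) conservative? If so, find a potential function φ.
No, ∇×F = (-1, 0, -16*y - 5) ≠ 0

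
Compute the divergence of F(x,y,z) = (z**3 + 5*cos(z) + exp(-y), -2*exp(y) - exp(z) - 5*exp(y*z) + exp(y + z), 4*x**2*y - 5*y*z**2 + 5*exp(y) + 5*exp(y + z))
-10*y*z - 5*z*exp(y*z) - 2*exp(y) + 6*exp(y + z)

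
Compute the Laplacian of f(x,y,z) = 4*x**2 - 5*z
8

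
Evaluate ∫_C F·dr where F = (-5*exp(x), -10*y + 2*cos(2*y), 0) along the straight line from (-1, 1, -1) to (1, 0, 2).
-10*sinh(1) - sin(2) + 5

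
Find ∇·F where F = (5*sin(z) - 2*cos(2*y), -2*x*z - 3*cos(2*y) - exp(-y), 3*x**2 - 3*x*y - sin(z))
6*sin(2*y) - cos(z) + exp(-y)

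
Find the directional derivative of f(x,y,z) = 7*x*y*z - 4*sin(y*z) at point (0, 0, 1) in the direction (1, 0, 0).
0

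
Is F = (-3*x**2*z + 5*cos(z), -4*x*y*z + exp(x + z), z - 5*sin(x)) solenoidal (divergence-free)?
No, ∇·F = -10*x*z + 1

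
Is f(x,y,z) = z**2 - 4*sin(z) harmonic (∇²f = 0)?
No, ∇²f = 4*sin(z) + 2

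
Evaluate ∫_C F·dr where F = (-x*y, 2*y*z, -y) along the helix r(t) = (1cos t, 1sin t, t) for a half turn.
-2 - pi/2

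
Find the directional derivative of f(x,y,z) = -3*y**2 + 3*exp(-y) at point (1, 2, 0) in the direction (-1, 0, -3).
0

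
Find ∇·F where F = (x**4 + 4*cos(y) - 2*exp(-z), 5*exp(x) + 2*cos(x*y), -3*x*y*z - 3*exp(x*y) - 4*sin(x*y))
x*(4*x**2 - 3*y - 2*sin(x*y))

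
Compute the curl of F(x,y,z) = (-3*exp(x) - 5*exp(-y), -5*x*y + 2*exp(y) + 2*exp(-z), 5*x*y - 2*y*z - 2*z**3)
(5*x - 2*z + 2*exp(-z), -5*y, -5*y - 5*exp(-y))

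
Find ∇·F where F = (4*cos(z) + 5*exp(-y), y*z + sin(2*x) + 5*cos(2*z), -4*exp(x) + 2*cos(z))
z - 2*sin(z)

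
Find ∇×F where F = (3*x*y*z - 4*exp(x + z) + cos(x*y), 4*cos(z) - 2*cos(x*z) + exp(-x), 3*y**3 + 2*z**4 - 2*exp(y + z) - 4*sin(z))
(-2*x*sin(x*z) + 9*y**2 - 2*exp(y + z) + 4*sin(z), 3*x*y - 4*exp(x + z), -3*x*z + x*sin(x*y) + 2*z*sin(x*z) - exp(-x))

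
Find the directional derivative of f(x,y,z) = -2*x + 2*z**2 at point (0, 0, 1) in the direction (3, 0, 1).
-sqrt(10)/5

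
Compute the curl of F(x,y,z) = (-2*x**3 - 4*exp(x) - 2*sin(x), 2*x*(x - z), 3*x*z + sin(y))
(2*x + cos(y), -3*z, 4*x - 2*z)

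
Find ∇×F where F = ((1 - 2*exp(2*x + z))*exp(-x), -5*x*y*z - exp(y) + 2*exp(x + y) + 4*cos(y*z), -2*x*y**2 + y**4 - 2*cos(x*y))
(x*y + 2*x*sin(x*y) + 4*y**3 + 4*y*sin(y*z), 2*y**2 - 2*y*sin(x*y) - 2*exp(x + z), -5*y*z + 2*exp(x + y))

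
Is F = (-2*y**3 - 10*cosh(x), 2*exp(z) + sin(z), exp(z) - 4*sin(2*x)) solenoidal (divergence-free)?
No, ∇·F = exp(z) - 10*sinh(x)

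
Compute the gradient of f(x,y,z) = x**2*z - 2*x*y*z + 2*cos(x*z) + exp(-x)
((2*z*(x - y - sin(x*z))*exp(x) - 1)*exp(-x), -2*x*z, x*(x - 2*y - 2*sin(x*z)))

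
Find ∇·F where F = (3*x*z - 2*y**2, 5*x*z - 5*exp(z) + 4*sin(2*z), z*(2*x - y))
2*x - y + 3*z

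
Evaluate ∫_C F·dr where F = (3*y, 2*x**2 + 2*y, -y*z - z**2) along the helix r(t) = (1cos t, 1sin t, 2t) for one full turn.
pi*(15 - 64*pi**2)/3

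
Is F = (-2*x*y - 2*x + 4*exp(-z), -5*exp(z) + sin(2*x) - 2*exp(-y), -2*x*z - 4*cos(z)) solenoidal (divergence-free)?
No, ∇·F = -2*x - 2*y + 4*sin(z) - 2 + 2*exp(-y)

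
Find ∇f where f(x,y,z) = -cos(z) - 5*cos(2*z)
(0, 0, (20*cos(z) + 1)*sin(z))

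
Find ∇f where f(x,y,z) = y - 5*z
(0, 1, -5)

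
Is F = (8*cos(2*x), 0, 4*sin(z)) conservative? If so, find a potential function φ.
Yes, F is conservative. φ = 4*sin(2*x) - 4*cos(z)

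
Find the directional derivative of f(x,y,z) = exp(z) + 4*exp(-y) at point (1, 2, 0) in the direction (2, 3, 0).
-12*sqrt(13)*exp(-2)/13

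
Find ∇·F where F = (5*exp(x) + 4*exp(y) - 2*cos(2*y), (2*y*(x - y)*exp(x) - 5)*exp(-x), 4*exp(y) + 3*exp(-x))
2*x - 4*y + 5*exp(x)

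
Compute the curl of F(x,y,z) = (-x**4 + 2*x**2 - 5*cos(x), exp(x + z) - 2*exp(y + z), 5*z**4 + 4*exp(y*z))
(4*z*exp(y*z) - exp(x + z) + 2*exp(y + z), 0, exp(x + z))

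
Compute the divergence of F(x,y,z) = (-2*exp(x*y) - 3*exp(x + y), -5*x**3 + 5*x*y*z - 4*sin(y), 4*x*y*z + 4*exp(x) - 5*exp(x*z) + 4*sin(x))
4*x*y + 5*x*z - 5*x*exp(x*z) - 2*y*exp(x*y) - 3*exp(x + y) - 4*cos(y)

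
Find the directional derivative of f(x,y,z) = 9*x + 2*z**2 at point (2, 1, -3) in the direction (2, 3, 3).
-9*sqrt(22)/11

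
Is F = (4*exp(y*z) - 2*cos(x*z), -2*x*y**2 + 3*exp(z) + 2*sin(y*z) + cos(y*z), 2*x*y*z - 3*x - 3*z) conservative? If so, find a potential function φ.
No, ∇×F = (2*x*z + y*sin(y*z) - 2*y*cos(y*z) - 3*exp(z), 2*x*sin(x*z) - 2*y*z + 4*y*exp(y*z) + 3, -2*y**2 - 4*z*exp(y*z)) ≠ 0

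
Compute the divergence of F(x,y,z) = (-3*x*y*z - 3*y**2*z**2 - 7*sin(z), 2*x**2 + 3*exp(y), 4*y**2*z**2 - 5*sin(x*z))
-5*x*cos(x*z) + 8*y**2*z - 3*y*z + 3*exp(y)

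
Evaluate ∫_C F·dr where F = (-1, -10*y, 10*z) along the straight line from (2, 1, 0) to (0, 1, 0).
2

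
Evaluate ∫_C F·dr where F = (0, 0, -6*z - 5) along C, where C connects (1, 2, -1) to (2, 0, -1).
0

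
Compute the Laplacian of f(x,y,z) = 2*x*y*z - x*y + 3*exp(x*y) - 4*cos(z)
3*x**2*exp(x*y) + 3*y**2*exp(x*y) + 4*cos(z)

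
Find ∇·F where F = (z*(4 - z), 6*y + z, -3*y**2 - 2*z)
4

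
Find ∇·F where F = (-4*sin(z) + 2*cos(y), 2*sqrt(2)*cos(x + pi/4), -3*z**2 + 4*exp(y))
-6*z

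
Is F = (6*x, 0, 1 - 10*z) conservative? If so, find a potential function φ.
Yes, F is conservative. φ = 3*x**2 - 5*z**2 + z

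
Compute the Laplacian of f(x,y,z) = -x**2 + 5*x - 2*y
-2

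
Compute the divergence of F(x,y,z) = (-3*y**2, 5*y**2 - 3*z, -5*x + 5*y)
10*y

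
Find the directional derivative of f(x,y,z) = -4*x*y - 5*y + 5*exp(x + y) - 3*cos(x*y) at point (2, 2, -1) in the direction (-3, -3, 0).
sqrt(2)*(-10*exp(4) - 12*sin(4) + 21)/2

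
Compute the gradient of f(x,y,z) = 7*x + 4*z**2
(7, 0, 8*z)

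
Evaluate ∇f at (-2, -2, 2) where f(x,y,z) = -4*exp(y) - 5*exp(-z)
(0, -4*exp(-2), 5*exp(-2))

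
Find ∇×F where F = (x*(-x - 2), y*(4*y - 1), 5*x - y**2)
(-2*y, -5, 0)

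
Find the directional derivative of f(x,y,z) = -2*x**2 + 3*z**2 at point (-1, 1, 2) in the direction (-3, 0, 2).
12*sqrt(13)/13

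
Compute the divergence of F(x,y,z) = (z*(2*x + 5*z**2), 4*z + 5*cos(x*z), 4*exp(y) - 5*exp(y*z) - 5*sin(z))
-5*y*exp(y*z) + 2*z - 5*cos(z)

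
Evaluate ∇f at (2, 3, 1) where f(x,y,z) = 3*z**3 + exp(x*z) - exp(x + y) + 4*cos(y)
(-exp(5) + exp(2), -exp(5) - 4*sin(3), 9 + 2*exp(2))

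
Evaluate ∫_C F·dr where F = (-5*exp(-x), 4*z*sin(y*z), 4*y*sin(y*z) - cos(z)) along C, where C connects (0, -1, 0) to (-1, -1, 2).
-1 - sin(2) - 4*cos(2) + 5*E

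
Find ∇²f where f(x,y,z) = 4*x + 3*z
0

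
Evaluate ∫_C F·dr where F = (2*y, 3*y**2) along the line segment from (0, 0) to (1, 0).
0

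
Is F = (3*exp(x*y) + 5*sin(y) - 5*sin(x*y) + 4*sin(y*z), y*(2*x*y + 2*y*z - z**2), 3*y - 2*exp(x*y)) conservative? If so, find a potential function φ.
No, ∇×F = (-2*x*exp(x*y) - 2*y*(y - z) + 3, 2*y*(exp(x*y) + 2*cos(y*z)), -3*x*exp(x*y) + 5*x*cos(x*y) + 2*y**2 - 4*z*cos(y*z) - 5*cos(y)) ≠ 0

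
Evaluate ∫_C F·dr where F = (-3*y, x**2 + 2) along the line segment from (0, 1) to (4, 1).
-12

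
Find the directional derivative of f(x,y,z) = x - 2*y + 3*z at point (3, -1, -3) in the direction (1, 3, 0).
-sqrt(10)/2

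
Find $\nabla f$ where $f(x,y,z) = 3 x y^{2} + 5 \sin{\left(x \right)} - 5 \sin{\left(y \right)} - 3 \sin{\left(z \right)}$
(3*y**2 + 5*cos(x), 6*x*y - 5*cos(y), -3*cos(z))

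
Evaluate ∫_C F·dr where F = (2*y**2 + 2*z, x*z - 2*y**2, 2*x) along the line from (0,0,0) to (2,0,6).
24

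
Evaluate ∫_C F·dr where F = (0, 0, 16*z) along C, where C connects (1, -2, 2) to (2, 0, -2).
0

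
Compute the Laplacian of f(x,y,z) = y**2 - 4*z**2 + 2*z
-6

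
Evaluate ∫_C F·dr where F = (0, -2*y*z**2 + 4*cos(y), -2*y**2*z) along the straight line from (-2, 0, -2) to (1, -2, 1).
-4 - 4*sin(2)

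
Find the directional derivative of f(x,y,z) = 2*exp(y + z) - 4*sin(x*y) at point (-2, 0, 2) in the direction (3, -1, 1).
-8*sqrt(11)/11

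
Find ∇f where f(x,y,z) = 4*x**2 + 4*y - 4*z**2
(8*x, 4, -8*z)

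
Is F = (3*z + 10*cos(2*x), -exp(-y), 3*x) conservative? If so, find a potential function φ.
Yes, F is conservative. φ = 3*x*z + 5*sin(2*x) + exp(-y)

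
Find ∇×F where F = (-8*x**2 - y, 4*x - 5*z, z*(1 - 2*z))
(5, 0, 5)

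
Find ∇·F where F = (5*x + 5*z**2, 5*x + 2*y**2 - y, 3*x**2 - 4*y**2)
4*y + 4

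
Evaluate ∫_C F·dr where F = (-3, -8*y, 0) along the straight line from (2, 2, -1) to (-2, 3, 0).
-8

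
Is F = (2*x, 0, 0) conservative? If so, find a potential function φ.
Yes, F is conservative. φ = x**2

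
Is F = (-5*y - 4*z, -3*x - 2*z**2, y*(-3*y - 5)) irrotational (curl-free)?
No, ∇×F = (-6*y + 4*z - 5, -4, 2)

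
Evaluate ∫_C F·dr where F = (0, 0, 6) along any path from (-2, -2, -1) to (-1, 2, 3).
24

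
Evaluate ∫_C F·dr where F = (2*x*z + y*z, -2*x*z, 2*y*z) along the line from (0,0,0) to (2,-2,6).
-24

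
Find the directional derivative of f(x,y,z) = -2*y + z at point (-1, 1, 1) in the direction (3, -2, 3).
7*sqrt(22)/22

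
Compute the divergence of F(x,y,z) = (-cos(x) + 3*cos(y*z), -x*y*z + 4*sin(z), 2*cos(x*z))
-x*z - 2*x*sin(x*z) + sin(x)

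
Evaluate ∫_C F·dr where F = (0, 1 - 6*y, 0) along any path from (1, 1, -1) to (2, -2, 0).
-12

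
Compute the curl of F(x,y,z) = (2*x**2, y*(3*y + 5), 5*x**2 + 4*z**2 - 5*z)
(0, -10*x, 0)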